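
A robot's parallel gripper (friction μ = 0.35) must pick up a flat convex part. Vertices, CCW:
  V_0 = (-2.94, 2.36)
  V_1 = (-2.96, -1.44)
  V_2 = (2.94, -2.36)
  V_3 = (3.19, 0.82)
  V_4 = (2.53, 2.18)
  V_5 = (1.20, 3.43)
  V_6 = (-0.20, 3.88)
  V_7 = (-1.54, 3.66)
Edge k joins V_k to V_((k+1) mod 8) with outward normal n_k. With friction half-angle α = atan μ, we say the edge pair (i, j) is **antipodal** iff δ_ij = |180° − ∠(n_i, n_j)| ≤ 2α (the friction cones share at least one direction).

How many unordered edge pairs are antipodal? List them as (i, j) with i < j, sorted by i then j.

count = 5; pairs: (0,2), (0,3), (1,4), (1,5), (1,6)

α = atan 0.35 = 19.29°;  2α = 38.58°
n_0 = (-1.0000, +0.0053)
n_1 = (-0.1541, -0.9881)
n_2 = (+0.9969, -0.0784)
n_3 = (+0.8997, +0.4366)
n_4 = (+0.6849, +0.7287)
n_5 = (+0.3060, +0.9520)
n_6 = (-0.1620, +0.9868)
n_7 = (-0.6805, +0.7328)
  (0,1): δ = 98.56°  ·
  (0,2): δ = 4.19°  ✓
  (0,3): δ = 26.19°  ✓
  (0,4): δ = 47.08°  ·
  (0,5): δ = 72.48°  ·
  (0,6): δ = 99.63°  ·
  (0,7): δ = 133.18°  ·
  (1,2): δ = 85.63°  ·
  (1,3): δ = 55.25°  ·
  (1,4): δ = 34.36°  ✓
  (1,5): δ = 8.96°  ✓
  (1,6): δ = 18.19°  ✓
  (1,7): δ = 51.74°  ·
  (2,3): δ = 149.62°  ·
  (2,4): δ = 128.73°  ·
  (2,5): δ = 103.32°  ·
  (2,6): δ = 76.18°  ·
  (2,7): δ = 42.63°  ·
  (3,4): δ = 159.11°  ·
  (3,5): δ = 133.71°  ·
  (3,6): δ = 106.56°  ·
  (3,7): δ = 73.01°  ·
  (4,5): δ = 154.59°  ·
  (4,6): δ = 127.45°  ·
  (4,7): δ = 93.90°  ·
  (5,6): δ = 152.86°  ·
  (5,7): δ = 119.30°  ·
  (6,7): δ = 146.44°  ·
antipodal pairs: 5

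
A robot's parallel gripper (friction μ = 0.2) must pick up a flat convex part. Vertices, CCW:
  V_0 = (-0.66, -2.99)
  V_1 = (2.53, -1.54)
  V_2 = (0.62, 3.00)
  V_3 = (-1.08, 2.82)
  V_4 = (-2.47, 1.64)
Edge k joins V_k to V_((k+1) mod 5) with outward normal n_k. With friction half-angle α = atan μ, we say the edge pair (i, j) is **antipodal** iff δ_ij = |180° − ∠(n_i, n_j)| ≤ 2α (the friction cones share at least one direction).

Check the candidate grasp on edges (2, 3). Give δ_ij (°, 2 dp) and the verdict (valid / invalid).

α = atan 0.2 = 11.31°;  2α = 22.62°
edge 2: e_2 = (-1.70, -0.18);  n_2 = (-0.1053, +0.9944)
edge 3: e_3 = (-1.39, -1.18);  n_3 = (-0.6472, +0.7623)
∠(n_2, n_3) = 34.28°
δ = |180° − 34.28°| = 145.72°
145.72° > 2α = 22.62°  →  invalid

δ = 145.72°, invalid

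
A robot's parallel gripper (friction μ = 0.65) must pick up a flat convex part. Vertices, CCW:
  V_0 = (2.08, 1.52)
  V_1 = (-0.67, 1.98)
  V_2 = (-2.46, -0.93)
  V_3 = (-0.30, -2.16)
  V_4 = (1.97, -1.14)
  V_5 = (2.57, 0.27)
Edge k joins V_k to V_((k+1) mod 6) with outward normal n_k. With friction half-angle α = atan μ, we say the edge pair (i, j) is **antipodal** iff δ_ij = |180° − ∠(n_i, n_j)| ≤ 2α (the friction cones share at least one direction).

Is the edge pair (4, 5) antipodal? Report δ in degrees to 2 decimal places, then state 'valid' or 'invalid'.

δ = 135.54°, invalid

α = atan 0.65 = 33.02°;  2α = 66.05°
edge 4: e_4 = (+0.60, +1.41);  n_4 = (+0.9202, -0.3916)
edge 5: e_5 = (-0.49, +1.25);  n_5 = (+0.9310, +0.3650)
∠(n_4, n_5) = 44.46°
δ = |180° − 44.46°| = 135.54°
135.54° > 2α = 66.05°  →  invalid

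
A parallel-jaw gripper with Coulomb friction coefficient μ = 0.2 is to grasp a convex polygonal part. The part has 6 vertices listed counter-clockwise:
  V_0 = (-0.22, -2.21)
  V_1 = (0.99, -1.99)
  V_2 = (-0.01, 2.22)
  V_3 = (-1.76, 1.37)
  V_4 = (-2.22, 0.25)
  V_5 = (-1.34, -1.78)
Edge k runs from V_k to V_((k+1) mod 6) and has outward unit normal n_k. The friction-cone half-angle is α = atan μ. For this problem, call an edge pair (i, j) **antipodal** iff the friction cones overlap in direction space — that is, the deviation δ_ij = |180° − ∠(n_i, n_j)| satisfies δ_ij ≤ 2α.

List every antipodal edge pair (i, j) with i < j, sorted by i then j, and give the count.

α = atan 0.2 = 11.31°;  2α = 22.62°
n_0 = (+0.1789, -0.9839)
n_1 = (+0.9729, +0.2311)
n_2 = (-0.4369, +0.8995)
n_3 = (-0.9250, +0.3799)
n_4 = (-0.9175, -0.3977)
n_5 = (-0.3584, -0.9336)
  (0,1): δ = 86.94°  ·
  (0,2): δ = 15.60°  ✓
  (0,3): δ = 57.37°  ·
  (0,4): δ = 103.13°  ·
  (0,5): δ = 148.69°  ·
  (1,2): δ = 77.46°  ·
  (1,3): δ = 35.69°  ·
  (1,4): δ = 10.07°  ✓
  (1,5): δ = 55.63°  ·
  (2,3): δ = 138.24°  ·
  (2,4): δ = 92.47°  ·
  (2,5): δ = 46.91°  ·
  (3,4): δ = 134.23°  ·
  (3,5): δ = 88.67°  ·
  (4,5): δ = 134.44°  ·
antipodal pairs: 2

count = 2; pairs: (0,2), (1,4)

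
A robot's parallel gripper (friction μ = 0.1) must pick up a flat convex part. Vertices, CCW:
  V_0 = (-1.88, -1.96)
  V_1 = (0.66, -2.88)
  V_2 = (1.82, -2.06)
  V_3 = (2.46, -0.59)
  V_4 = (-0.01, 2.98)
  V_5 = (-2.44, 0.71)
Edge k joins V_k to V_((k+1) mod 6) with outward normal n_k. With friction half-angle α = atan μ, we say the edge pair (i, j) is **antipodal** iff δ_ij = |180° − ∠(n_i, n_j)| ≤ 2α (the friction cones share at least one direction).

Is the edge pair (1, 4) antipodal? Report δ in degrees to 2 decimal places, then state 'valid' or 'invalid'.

α = atan 0.1 = 5.71°;  2α = 11.42°
edge 1: e_1 = (+1.16, +0.82);  n_1 = (+0.5772, -0.8166)
edge 4: e_4 = (-2.43, -2.27);  n_4 = (-0.6826, +0.7308)
∠(n_1, n_4) = 172.21°
δ = |180° − 172.21°| = 7.79°
7.79° ≤ 2α = 11.42°  →  valid

δ = 7.79°, valid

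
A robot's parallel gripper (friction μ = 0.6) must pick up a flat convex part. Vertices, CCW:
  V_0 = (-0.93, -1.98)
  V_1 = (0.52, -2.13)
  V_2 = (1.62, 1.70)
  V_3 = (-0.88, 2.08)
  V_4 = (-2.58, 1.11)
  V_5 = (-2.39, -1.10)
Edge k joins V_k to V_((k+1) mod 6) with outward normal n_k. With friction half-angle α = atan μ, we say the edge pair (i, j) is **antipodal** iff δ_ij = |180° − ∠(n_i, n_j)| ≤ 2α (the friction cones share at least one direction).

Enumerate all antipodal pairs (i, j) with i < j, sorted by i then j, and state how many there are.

α = atan 0.6 = 30.96°;  2α = 61.93°
n_0 = (-0.1029, -0.9947)
n_1 = (+0.9611, -0.2760)
n_2 = (+0.1503, +0.9886)
n_3 = (-0.4956, +0.8686)
n_4 = (-0.9963, -0.0857)
n_5 = (-0.5162, -0.8565)
  (0,1): δ = 100.12°  ·
  (0,2): δ = 2.74°  ✓
  (0,3): δ = 35.61°  ✓
  (0,4): δ = 100.82°  ·
  (0,5): δ = 154.83°  ·
  (1,2): δ = 82.62°  ·
  (1,3): δ = 44.27°  ✓
  (1,4): δ = 20.94°  ✓
  (1,5): δ = 74.95°  ·
  (2,3): δ = 141.65°  ·
  (2,4): δ = 76.44°  ·
  (2,5): δ = 22.44°  ✓
  (3,4): δ = 114.79°  ·
  (3,5): δ = 60.79°  ✓
  (4,5): δ = 125.99°  ·
antipodal pairs: 6

count = 6; pairs: (0,2), (0,3), (1,3), (1,4), (2,5), (3,5)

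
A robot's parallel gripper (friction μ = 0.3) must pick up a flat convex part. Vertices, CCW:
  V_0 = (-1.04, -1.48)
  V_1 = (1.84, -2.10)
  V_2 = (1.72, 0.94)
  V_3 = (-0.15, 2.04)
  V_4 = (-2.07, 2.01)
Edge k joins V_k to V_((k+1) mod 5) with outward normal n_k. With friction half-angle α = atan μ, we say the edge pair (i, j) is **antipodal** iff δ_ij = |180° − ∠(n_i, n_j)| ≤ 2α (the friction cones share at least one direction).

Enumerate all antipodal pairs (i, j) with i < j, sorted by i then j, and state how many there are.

α = atan 0.3 = 16.70°;  2α = 33.40°
n_0 = (-0.2105, -0.9776)
n_1 = (+0.9992, +0.0394)
n_2 = (+0.5070, +0.8619)
n_3 = (-0.0156, +0.9999)
n_4 = (-0.9591, -0.2831)
  (0,1): δ = 75.59°  ·
  (0,2): δ = 18.32°  ✓
  (0,3): δ = 13.04°  ✓
  (0,4): δ = 118.59°  ·
  (1,2): δ = 122.73°  ·
  (1,3): δ = 91.37°  ·
  (1,4): δ = 14.18°  ✓
  (2,3): δ = 148.64°  ·
  (2,4): δ = 43.09°  ·
  (3,4): δ = 74.45°  ·
antipodal pairs: 3

count = 3; pairs: (0,2), (0,3), (1,4)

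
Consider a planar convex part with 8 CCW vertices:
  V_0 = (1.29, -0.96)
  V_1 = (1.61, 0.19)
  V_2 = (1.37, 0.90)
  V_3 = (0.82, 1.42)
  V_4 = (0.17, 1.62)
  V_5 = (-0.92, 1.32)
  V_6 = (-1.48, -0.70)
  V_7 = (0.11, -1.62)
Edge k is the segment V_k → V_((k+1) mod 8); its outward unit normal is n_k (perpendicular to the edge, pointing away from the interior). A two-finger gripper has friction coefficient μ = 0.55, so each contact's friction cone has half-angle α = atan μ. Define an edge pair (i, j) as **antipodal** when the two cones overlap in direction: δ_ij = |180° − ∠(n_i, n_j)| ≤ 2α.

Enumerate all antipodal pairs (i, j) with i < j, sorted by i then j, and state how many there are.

count = 9; pairs: (0,5), (1,5), (1,6), (2,6), (3,6), (3,7), (4,6), (4,7), (5,7)

α = atan 0.55 = 28.81°;  2α = 57.62°
n_0 = (+0.9634, -0.2681)
n_1 = (+0.9473, +0.3202)
n_2 = (+0.6870, +0.7266)
n_3 = (+0.2941, +0.9558)
n_4 = (-0.2654, +0.9641)
n_5 = (-0.9637, +0.2672)
n_6 = (-0.5008, -0.8656)
n_7 = (+0.4882, -0.8728)
  (0,1): δ = 145.77°  ·
  (0,2): δ = 117.84°  ·
  (0,3): δ = 91.55°  ·
  (0,4): δ = 59.06°  ·
  (0,5): δ = 0.05°  ✓
  (0,6): δ = 75.50°  ·
  (0,7): δ = 134.77°  ·
  (1,2): δ = 152.07°  ·
  (1,3): δ = 125.78°  ·
  (1,4): δ = 93.29°  ·
  (1,5): δ = 34.17°  ✓
  (1,6): δ = 41.27°  ✓
  (1,7): δ = 100.54°  ·
  (2,3): δ = 153.71°  ·
  (2,4): δ = 121.22°  ·
  (2,5): δ = 62.10°  ·
  (2,6): δ = 13.34°  ✓
  (2,7): δ = 72.61°  ·
  (3,4): δ = 147.51°  ·
  (3,5): δ = 88.39°  ·
  (3,6): δ = 12.95°  ✓
  (3,7): δ = 46.32°  ✓
  (4,5): δ = 120.88°  ·
  (4,6): δ = 45.44°  ✓
  (4,7): δ = 13.83°  ✓
  (5,6): δ = 104.56°  ·
  (5,7): δ = 45.29°  ✓
  (6,7): δ = 120.73°  ·
antipodal pairs: 9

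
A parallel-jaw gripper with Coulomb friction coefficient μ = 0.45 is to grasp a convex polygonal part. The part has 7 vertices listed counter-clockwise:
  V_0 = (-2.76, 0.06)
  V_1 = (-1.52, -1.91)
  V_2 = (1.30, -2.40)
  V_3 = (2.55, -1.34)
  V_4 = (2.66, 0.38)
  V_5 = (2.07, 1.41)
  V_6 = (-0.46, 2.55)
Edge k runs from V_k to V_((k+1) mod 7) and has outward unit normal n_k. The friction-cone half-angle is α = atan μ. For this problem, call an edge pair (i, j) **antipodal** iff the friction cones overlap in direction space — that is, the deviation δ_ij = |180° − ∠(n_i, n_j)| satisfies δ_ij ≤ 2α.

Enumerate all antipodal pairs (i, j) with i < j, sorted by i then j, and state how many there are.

α = atan 0.45 = 24.23°;  2α = 48.46°
n_0 = (-0.8463, -0.5327)
n_1 = (-0.1712, -0.9852)
n_2 = (+0.6468, -0.7627)
n_3 = (+0.9980, -0.0638)
n_4 = (+0.8677, +0.4970)
n_5 = (+0.4108, +0.9117)
n_6 = (-0.7346, +0.6785)
  (0,1): δ = 132.05°  ·
  (0,2): δ = 81.89°  ·
  (0,3): δ = 35.85°  ✓
  (0,4): δ = 2.38°  ✓
  (0,5): δ = 33.56°  ✓
  (0,6): δ = 105.08°  ·
  (1,2): δ = 129.84°  ·
  (1,3): δ = 83.80°  ·
  (1,4): δ = 50.34°  ·
  (1,5): δ = 14.40°  ✓
  (1,6): δ = 57.13°  ·
  (2,3): δ = 133.96°  ·
  (2,4): δ = 100.49°  ·
  (2,5): δ = 64.55°  ·
  (2,6): δ = 6.97°  ✓
  (3,4): δ = 146.54°  ·
  (3,5): δ = 110.60°  ·
  (3,6): δ = 39.07°  ✓
  (4,5): δ = 144.06°  ·
  (4,6): δ = 72.53°  ·
  (5,6): δ = 108.47°  ·
antipodal pairs: 6

count = 6; pairs: (0,3), (0,4), (0,5), (1,5), (2,6), (3,6)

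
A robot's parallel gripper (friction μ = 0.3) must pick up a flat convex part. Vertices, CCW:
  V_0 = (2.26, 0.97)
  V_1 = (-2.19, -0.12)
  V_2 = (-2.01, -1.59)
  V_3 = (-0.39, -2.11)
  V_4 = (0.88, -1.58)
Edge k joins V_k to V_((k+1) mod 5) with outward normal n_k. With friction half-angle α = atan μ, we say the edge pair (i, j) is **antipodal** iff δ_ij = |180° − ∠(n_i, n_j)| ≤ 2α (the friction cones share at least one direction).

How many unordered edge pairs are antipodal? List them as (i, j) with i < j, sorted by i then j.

α = atan 0.3 = 16.70°;  2α = 33.40°
n_0 = (-0.2379, +0.9713)
n_1 = (-0.9926, -0.1215)
n_2 = (-0.3056, -0.9522)
n_3 = (+0.3851, -0.9229)
n_4 = (+0.8795, -0.4759)
  (0,1): δ = 96.78°  ·
  (0,2): δ = 31.56°  ✓
  (0,3): δ = 8.89°  ✓
  (0,4): δ = 47.82°  ·
  (1,2): δ = 114.78°  ·
  (1,3): δ = 74.33°  ·
  (1,4): δ = 35.40°  ·
  (2,3): δ = 139.55°  ·
  (2,4): δ = 100.63°  ·
  (3,4): δ = 141.07°  ·
antipodal pairs: 2

count = 2; pairs: (0,2), (0,3)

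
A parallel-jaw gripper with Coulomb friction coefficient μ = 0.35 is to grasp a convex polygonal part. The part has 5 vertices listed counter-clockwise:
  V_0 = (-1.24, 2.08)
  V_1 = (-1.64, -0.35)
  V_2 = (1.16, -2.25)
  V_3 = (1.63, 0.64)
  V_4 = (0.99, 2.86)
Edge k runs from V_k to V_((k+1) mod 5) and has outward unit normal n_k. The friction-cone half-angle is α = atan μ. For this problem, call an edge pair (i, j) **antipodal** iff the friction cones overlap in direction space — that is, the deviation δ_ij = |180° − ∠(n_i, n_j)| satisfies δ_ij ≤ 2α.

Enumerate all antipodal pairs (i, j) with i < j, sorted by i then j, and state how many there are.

α = atan 0.35 = 19.29°;  2α = 38.58°
n_0 = (-0.9867, +0.1624)
n_1 = (-0.5615, -0.8275)
n_2 = (+0.9870, -0.1605)
n_3 = (+0.9609, +0.2770)
n_4 = (-0.3302, +0.9439)
  (0,1): δ = 114.81°  ·
  (0,2): δ = 0.11°  ✓
  (0,3): δ = 25.43°  ✓
  (0,4): δ = 118.63°  ·
  (1,2): δ = 65.08°  ·
  (1,3): δ = 39.76°  ·
  (1,4): δ = 53.44°  ·
  (2,3): δ = 154.68°  ·
  (2,4): δ = 61.48°  ·
  (3,4): δ = 86.80°  ·
antipodal pairs: 2

count = 2; pairs: (0,2), (0,3)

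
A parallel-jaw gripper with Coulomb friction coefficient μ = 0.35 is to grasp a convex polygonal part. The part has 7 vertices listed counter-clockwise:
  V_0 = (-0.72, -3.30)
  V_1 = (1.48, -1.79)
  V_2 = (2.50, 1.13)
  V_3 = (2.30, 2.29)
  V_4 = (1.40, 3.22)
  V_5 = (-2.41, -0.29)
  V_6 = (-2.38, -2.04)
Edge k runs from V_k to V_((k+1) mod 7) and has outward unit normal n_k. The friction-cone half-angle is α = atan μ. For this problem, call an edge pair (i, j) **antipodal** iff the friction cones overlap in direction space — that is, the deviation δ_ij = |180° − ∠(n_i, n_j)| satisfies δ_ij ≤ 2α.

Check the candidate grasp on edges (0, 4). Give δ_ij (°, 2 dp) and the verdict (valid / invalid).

α = atan 0.35 = 19.29°;  2α = 38.58°
edge 0: e_0 = (+2.20, +1.51);  n_0 = (+0.5659, -0.8245)
edge 4: e_4 = (-3.81, -3.51);  n_4 = (-0.6776, +0.7355)
∠(n_0, n_4) = 171.81°
δ = |180° − 171.81°| = 8.19°
8.19° ≤ 2α = 38.58°  →  valid

δ = 8.19°, valid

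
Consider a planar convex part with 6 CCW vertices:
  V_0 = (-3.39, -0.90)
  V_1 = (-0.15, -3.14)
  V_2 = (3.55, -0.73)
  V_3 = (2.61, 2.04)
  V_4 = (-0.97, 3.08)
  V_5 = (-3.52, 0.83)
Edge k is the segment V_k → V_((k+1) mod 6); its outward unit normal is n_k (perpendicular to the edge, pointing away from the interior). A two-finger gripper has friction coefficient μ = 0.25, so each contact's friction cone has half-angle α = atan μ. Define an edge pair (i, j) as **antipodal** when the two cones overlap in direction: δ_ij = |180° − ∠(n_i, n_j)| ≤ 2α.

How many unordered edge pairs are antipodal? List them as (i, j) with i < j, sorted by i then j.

count = 3; pairs: (0,3), (1,4), (2,5)

α = atan 0.25 = 14.04°;  2α = 28.07°
n_0 = (-0.5687, -0.8226)
n_1 = (+0.5458, -0.8379)
n_2 = (+0.9470, +0.3214)
n_3 = (+0.2790, +0.9603)
n_4 = (-0.6616, +0.7498)
n_5 = (-0.9972, -0.0749)
  (0,1): δ = 112.26°  ·
  (0,2): δ = 36.60°  ·
  (0,3): δ = 18.46°  ✓
  (0,4): δ = 76.08°  ·
  (0,5): δ = 128.96°  ·
  (1,2): δ = 104.33°  ·
  (1,3): δ = 49.28°  ·
  (1,4): δ = 8.35°  ✓
  (1,5): δ = 61.22°  ·
  (2,3): δ = 124.94°  ·
  (2,4): δ = 67.32°  ·
  (2,5): δ = 14.45°  ✓
  (3,4): δ = 122.38°  ·
  (3,5): δ = 69.50°  ·
  (4,5): δ = 127.13°  ·
antipodal pairs: 3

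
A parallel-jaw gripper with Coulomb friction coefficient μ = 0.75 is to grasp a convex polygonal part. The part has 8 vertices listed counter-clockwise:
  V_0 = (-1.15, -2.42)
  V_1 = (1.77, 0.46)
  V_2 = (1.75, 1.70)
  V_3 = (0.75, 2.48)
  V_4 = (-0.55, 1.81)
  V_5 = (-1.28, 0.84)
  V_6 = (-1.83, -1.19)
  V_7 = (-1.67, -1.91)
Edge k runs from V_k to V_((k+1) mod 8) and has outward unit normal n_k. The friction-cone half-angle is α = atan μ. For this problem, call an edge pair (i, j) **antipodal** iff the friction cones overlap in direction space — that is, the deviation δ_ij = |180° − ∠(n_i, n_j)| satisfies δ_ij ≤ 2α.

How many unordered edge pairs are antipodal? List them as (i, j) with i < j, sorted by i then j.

α = atan 0.75 = 36.87°;  2α = 73.74°
n_0 = (+0.7022, -0.7120)
n_1 = (+0.9999, +0.0161)
n_2 = (+0.6150, +0.7885)
n_3 = (-0.4581, +0.8889)
n_4 = (-0.7990, +0.6013)
n_5 = (-0.9652, +0.2615)
n_6 = (-0.9762, -0.2169)
n_7 = (-0.7002, -0.7139)
  (0,1): δ = 133.68°  ·
  (0,2): δ = 82.56°  ·
  (0,3): δ = 17.34°  ✓
  (0,4): δ = 8.43°  ✓
  (0,5): δ = 30.24°  ✓
  (0,6): δ = 57.92°  ✓
  (0,7): δ = 90.95°  ·
  (1,2): δ = 128.88°  ·
  (1,3): δ = 63.66°  ✓
  (1,4): δ = 37.89°  ✓
  (1,5): δ = 16.08°  ✓
  (1,6): δ = 11.60°  ✓
  (1,7): δ = 44.63°  ✓
  (2,3): δ = 114.78°  ·
  (2,4): δ = 89.01°  ·
  (2,5): δ = 67.21°  ✓
  (2,6): δ = 39.52°  ✓
  (2,7): δ = 6.49°  ✓
  (3,4): δ = 154.23°  ·
  (3,5): δ = 132.43°  ·
  (3,6): δ = 104.74°  ·
  (3,7): δ = 71.71°  ✓
  (4,5): δ = 158.20°  ·
  (4,6): δ = 130.51°  ·
  (4,7): δ = 97.48°  ·
  (5,6): δ = 152.31°  ·
  (5,7): δ = 119.28°  ·
  (6,7): δ = 146.97°  ·
antipodal pairs: 13

count = 13; pairs: (0,3), (0,4), (0,5), (0,6), (1,3), (1,4), (1,5), (1,6), (1,7), (2,5), (2,6), (2,7), (3,7)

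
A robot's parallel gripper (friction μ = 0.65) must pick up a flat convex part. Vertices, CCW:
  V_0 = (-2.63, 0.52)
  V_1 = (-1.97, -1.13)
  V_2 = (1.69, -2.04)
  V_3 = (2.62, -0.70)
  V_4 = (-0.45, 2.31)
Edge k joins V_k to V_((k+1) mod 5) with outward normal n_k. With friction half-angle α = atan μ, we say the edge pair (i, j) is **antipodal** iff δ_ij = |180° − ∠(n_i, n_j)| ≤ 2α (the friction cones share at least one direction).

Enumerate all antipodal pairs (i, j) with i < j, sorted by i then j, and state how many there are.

α = atan 0.65 = 33.02°;  2α = 66.05°
n_0 = (-0.9285, -0.3714)
n_1 = (-0.2413, -0.9705)
n_2 = (+0.8215, -0.5702)
n_3 = (+0.7001, +0.7141)
n_4 = (-0.6346, +0.7729)
  (0,1): δ = 125.76°  ·
  (0,2): δ = 56.56°  ✓
  (0,3): δ = 23.76°  ✓
  (0,4): δ = 107.59°  ·
  (1,2): δ = 110.80°  ·
  (1,3): δ = 30.47°  ✓
  (1,4): δ = 53.35°  ✓
  (2,3): δ = 99.67°  ·
  (2,4): δ = 15.85°  ✓
  (3,4): δ = 96.18°  ·
antipodal pairs: 5

count = 5; pairs: (0,2), (0,3), (1,3), (1,4), (2,4)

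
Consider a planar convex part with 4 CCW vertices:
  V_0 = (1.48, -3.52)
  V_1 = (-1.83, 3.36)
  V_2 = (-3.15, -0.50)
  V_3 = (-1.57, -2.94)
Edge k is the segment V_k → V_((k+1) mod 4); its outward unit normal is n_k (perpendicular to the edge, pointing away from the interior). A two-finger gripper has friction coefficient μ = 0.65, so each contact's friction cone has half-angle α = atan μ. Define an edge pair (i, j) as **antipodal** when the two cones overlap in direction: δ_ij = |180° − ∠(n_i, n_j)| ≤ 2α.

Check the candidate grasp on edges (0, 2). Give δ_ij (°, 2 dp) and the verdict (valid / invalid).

δ = 7.23°, valid

α = atan 0.65 = 33.02°;  2α = 66.05°
edge 0: e_0 = (-3.31, +6.88);  n_0 = (+0.9011, +0.4335)
edge 2: e_2 = (+1.58, -2.44);  n_2 = (-0.8394, -0.5435)
∠(n_0, n_2) = 172.77°
δ = |180° − 172.77°| = 7.23°
7.23° ≤ 2α = 66.05°  →  valid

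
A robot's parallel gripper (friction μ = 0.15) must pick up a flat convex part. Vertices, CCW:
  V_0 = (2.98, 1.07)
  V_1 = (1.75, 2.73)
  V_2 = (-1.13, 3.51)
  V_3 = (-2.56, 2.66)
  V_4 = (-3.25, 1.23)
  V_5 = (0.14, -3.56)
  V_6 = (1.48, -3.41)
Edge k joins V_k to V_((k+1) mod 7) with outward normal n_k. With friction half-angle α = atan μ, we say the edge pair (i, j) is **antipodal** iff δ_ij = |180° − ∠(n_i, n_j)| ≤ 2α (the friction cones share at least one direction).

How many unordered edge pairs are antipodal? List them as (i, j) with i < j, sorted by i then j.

α = atan 0.15 = 8.53°;  2α = 17.06°
n_0 = (+0.8035, +0.5953)
n_1 = (+0.2614, +0.9652)
n_2 = (-0.5110, +0.8596)
n_3 = (-0.9006, +0.4346)
n_4 = (-0.8163, -0.5777)
n_5 = (+0.1112, -0.9938)
n_6 = (+0.9483, -0.3175)
  (0,1): δ = 141.69°  ·
  (0,2): δ = 95.81°  ·
  (0,3): δ = 62.30°  ·
  (0,4): δ = 1.25°  ✓
  (0,5): δ = 59.85°  ·
  (0,6): δ = 124.95°  ·
  (1,2): δ = 134.12°  ·
  (1,3): δ = 100.60°  ·
  (1,4): δ = 39.56°  ·
  (1,5): δ = 21.54°  ·
  (1,6): δ = 86.64°  ·
  (2,3): δ = 146.49°  ·
  (2,4): δ = 85.44°  ·
  (2,5): δ = 24.34°  ·
  (2,6): δ = 40.76°  ·
  (3,4): δ = 118.95°  ·
  (3,5): δ = 57.85°  ·
  (3,6): δ = 7.25°  ✓
  (4,5): δ = 118.90°  ·
  (4,6): δ = 53.80°  ·
  (5,6): δ = 114.90°  ·
antipodal pairs: 2

count = 2; pairs: (0,4), (3,6)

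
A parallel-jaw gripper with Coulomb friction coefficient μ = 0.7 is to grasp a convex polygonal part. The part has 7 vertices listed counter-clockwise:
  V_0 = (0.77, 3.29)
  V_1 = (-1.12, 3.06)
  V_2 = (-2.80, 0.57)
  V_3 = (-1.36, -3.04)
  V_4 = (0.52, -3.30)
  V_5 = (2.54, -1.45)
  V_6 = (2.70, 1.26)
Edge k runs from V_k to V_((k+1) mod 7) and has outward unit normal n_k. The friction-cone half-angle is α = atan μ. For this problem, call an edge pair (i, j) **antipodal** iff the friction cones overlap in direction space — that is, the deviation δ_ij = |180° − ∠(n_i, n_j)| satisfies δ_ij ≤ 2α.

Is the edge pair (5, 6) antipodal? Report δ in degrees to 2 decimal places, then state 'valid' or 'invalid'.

α = atan 0.7 = 34.99°;  2α = 69.98°
edge 5: e_5 = (+0.16, +2.71);  n_5 = (+0.9983, -0.0589)
edge 6: e_6 = (-1.93, +2.03);  n_6 = (+0.7247, +0.6890)
∠(n_5, n_6) = 46.93°
δ = |180° − 46.93°| = 133.07°
133.07° > 2α = 69.98°  →  invalid

δ = 133.07°, invalid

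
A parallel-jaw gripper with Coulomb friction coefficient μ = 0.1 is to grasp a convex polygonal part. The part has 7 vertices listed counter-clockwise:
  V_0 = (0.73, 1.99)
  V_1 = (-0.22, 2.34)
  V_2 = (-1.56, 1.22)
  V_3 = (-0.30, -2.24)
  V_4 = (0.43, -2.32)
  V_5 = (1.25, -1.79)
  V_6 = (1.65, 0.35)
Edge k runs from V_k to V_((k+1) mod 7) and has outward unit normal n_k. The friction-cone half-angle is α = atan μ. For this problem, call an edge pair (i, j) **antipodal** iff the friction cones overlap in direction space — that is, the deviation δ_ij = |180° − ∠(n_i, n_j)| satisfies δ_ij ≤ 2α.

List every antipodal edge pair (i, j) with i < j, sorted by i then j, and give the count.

α = atan 0.1 = 5.71°;  2α = 11.42°
n_0 = (+0.3457, +0.9383)
n_1 = (-0.6413, +0.7673)
n_2 = (-0.9396, -0.3422)
n_3 = (-0.1089, -0.9940)
n_4 = (+0.5428, -0.8398)
n_5 = (+0.9830, -0.1837)
n_6 = (+0.8721, +0.4893)
  (0,1): δ = 119.89°  ·
  (0,2): δ = 49.77°  ·
  (0,3): δ = 13.97°  ·
  (0,4): δ = 53.10°  ·
  (0,5): δ = 99.64°  ·
  (0,6): δ = 139.52°  ·
  (1,2): δ = 109.88°  ·
  (1,3): δ = 46.14°  ·
  (1,4): δ = 7.01°  ✓
  (1,5): δ = 39.52°  ·
  (1,6): δ = 79.40°  ·
  (2,3): δ = 116.26°  ·
  (2,4): δ = 77.13°  ·
  (2,5): δ = 30.60°  ·
  (2,6): δ = 9.28°  ✓
  (3,4): δ = 140.87°  ·
  (3,5): δ = 94.33°  ·
  (3,6): δ = 54.45°  ·
  (4,5): δ = 133.46°  ·
  (4,6): δ = 93.58°  ·
  (5,6): δ = 140.12°  ·
antipodal pairs: 2

count = 2; pairs: (1,4), (2,6)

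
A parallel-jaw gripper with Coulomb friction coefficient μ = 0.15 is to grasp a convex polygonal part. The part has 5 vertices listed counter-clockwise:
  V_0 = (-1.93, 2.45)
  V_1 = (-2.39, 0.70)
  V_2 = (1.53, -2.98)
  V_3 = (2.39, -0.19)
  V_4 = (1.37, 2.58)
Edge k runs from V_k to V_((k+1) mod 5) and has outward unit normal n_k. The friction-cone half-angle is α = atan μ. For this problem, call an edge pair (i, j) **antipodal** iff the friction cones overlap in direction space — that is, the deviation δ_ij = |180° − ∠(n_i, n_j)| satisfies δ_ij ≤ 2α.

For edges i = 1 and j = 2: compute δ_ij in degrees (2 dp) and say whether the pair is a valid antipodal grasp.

α = atan 0.15 = 8.53°;  2α = 17.06°
edge 1: e_1 = (+3.92, -3.68);  n_1 = (-0.6844, -0.7291)
edge 2: e_2 = (+0.86, +2.79);  n_2 = (+0.9556, -0.2946)
∠(n_1, n_2) = 116.06°
δ = |180° − 116.06°| = 63.94°
63.94° > 2α = 17.06°  →  invalid

δ = 63.94°, invalid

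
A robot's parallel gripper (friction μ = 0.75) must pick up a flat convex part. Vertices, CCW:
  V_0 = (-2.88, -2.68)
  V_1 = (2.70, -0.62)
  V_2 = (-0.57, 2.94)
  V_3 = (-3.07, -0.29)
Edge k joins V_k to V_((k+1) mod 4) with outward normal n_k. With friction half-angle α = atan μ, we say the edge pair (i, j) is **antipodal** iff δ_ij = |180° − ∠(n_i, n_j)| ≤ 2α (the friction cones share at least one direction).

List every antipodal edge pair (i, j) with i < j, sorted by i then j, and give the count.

α = atan 0.75 = 36.87°;  2α = 73.74°
n_0 = (+0.3463, -0.9381)
n_1 = (+0.7365, +0.6765)
n_2 = (-0.7908, +0.6121)
n_3 = (-0.9969, -0.0792)
  (0,1): δ = 67.69°  ✓
  (0,2): δ = 32.00°  ✓
  (0,3): δ = 74.28°  ·
  (1,2): δ = 80.31°  ·
  (1,3): δ = 38.02°  ✓
  (2,3): δ = 137.72°  ·
antipodal pairs: 3

count = 3; pairs: (0,1), (0,2), (1,3)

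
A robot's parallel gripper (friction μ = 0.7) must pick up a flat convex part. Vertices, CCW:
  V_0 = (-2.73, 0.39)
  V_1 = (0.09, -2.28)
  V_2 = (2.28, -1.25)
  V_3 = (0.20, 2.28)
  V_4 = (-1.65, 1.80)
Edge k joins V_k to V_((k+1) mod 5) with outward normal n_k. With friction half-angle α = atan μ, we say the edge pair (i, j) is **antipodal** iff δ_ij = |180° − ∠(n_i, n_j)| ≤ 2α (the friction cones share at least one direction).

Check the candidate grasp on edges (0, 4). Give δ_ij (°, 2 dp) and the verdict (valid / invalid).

α = atan 0.7 = 34.99°;  2α = 69.98°
edge 0: e_0 = (+2.82, -2.67);  n_0 = (-0.6875, -0.7262)
edge 4: e_4 = (-1.08, -1.41);  n_4 = (-0.7939, +0.6081)
∠(n_0, n_4) = 84.02°
δ = |180° − 84.02°| = 95.98°
95.98° > 2α = 69.98°  →  invalid

δ = 95.98°, invalid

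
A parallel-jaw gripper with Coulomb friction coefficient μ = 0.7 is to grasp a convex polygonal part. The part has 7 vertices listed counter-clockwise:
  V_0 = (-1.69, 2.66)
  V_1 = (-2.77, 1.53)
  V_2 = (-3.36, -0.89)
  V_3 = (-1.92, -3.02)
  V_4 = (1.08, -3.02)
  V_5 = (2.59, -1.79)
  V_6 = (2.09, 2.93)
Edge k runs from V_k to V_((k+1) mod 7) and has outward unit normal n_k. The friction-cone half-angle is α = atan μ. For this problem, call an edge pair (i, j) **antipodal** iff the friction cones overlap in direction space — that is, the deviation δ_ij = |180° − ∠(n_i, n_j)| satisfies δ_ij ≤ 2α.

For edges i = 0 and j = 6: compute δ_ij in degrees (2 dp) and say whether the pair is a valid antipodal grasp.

δ = 137.79°, invalid

α = atan 0.7 = 34.99°;  2α = 69.98°
edge 0: e_0 = (-1.08, -1.13);  n_0 = (-0.7229, +0.6909)
edge 6: e_6 = (-3.78, -0.27);  n_6 = (-0.0712, +0.9975)
∠(n_0, n_6) = 42.21°
δ = |180° − 42.21°| = 137.79°
137.79° > 2α = 69.98°  →  invalid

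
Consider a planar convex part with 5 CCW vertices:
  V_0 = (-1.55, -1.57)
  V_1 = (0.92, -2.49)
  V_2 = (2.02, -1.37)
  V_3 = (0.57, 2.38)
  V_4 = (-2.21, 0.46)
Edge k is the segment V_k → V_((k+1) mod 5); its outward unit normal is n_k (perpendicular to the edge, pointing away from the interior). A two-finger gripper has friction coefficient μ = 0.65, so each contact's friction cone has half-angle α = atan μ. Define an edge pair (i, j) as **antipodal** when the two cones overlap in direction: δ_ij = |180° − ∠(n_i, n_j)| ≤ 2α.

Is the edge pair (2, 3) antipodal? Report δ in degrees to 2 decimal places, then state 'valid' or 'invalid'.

α = atan 0.65 = 33.02°;  2α = 66.05°
edge 2: e_2 = (-1.45, +3.75);  n_2 = (+0.9327, +0.3606)
edge 3: e_3 = (-2.78, -1.92);  n_3 = (-0.5683, +0.8228)
∠(n_2, n_3) = 103.49°
δ = |180° − 103.49°| = 76.51°
76.51° > 2α = 66.05°  →  invalid

δ = 76.51°, invalid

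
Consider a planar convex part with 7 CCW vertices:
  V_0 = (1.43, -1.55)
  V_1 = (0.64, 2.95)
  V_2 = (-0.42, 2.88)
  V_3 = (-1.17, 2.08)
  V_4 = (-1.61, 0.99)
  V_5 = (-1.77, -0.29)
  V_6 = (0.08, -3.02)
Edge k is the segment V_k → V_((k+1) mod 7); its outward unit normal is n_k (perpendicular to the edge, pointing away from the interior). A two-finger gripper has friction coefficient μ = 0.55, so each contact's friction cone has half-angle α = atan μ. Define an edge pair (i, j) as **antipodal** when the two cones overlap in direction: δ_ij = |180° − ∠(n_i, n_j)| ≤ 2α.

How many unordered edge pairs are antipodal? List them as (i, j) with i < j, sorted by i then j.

count = 8; pairs: (0,2), (0,3), (0,4), (0,5), (1,6), (2,6), (3,6), (4,6)

α = atan 0.55 = 28.81°;  2α = 57.62°
n_0 = (+0.9849, +0.1729)
n_1 = (-0.0659, +0.9978)
n_2 = (-0.7295, +0.6839)
n_3 = (-0.9273, +0.3743)
n_4 = (-0.9923, +0.1240)
n_5 = (-0.8278, -0.5610)
n_6 = (+0.7365, -0.6764)
  (0,1): δ = 96.18°  ·
  (0,2): δ = 53.11°  ✓
  (0,3): δ = 31.94°  ✓
  (0,4): δ = 17.08°  ✓
  (0,5): δ = 24.17°  ✓
  (0,6): δ = 127.48°  ·
  (1,2): δ = 136.93°  ·
  (1,3): δ = 115.76°  ·
  (1,4): δ = 100.90°  ·
  (1,5): δ = 59.65°  ·
  (1,6): δ = 43.66°  ✓
  (2,3): δ = 158.83°  ·
  (2,4): δ = 143.97°  ·
  (2,5): δ = 102.72°  ·
  (2,6): δ = 0.59°  ✓
  (3,4): δ = 165.14°  ·
  (3,5): δ = 123.89°  ·
  (3,6): δ = 20.58°  ✓
  (4,5): δ = 138.75°  ·
  (4,6): δ = 35.44°  ✓
  (5,6): δ = 76.69°  ·
antipodal pairs: 8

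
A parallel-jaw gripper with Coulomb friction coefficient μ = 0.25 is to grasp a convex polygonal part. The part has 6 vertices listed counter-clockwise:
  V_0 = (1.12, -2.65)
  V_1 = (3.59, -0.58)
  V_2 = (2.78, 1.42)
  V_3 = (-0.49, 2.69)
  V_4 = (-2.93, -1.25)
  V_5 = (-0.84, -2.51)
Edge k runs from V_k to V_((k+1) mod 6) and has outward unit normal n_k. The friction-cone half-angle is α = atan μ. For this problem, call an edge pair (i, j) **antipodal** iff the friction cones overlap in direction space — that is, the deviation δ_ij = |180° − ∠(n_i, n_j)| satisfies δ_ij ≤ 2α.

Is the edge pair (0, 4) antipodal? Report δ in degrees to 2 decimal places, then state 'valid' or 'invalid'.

δ = 108.95°, invalid

α = atan 0.25 = 14.04°;  2α = 28.07°
edge 0: e_0 = (+2.47, +2.07);  n_0 = (+0.6423, -0.7664)
edge 4: e_4 = (+2.09, -1.26);  n_4 = (-0.5163, -0.8564)
∠(n_0, n_4) = 71.05°
δ = |180° − 71.05°| = 108.95°
108.95° > 2α = 28.07°  →  invalid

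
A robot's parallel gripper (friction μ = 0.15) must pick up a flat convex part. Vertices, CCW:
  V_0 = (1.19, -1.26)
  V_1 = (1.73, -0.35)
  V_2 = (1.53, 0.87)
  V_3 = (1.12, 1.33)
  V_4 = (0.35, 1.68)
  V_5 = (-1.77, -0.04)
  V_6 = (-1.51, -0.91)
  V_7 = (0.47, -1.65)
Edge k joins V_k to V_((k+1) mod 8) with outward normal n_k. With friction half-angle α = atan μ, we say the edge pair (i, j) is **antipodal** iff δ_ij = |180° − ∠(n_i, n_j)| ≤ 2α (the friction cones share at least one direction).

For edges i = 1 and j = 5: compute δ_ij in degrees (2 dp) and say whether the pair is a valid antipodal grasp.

α = atan 0.15 = 8.53°;  2α = 17.06°
edge 1: e_1 = (-0.20, +1.22);  n_1 = (+0.9868, +0.1618)
edge 5: e_5 = (+0.26, -0.87);  n_5 = (-0.9581, -0.2863)
∠(n_1, n_5) = 172.67°
δ = |180° − 172.67°| = 7.33°
7.33° ≤ 2α = 17.06°  →  valid

δ = 7.33°, valid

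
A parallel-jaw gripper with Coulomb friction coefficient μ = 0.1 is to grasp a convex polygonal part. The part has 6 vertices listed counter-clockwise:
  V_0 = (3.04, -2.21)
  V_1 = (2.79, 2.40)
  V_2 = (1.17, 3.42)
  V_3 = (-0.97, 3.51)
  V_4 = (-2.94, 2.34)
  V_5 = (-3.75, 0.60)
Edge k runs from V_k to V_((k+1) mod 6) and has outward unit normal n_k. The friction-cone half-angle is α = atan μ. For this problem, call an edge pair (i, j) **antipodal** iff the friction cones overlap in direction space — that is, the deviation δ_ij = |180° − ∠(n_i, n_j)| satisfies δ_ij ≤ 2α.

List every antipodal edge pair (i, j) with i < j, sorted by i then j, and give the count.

α = atan 0.1 = 5.71°;  2α = 11.42°
n_0 = (+0.9985, +0.0542)
n_1 = (+0.5328, +0.8462)
n_2 = (+0.0420, +0.9991)
n_3 = (-0.5106, +0.8598)
n_4 = (-0.9066, +0.4220)
n_5 = (-0.3824, -0.9240)
  (0,1): δ = 125.30°  ·
  (0,2): δ = 95.51°  ·
  (0,3): δ = 62.40°  ·
  (0,4): δ = 28.07°  ·
  (0,5): δ = 64.41°  ·
  (1,2): δ = 150.21°  ·
  (1,3): δ = 117.10°  ·
  (1,4): δ = 82.77°  ·
  (1,5): δ = 9.71°  ✓
  (2,3): δ = 146.89°  ·
  (2,4): δ = 112.55°  ·
  (2,5): δ = 20.07°  ·
  (3,4): δ = 145.67°  ·
  (3,5): δ = 53.19°  ·
  (4,5): δ = 87.52°  ·
antipodal pairs: 1

count = 1; pairs: (1,5)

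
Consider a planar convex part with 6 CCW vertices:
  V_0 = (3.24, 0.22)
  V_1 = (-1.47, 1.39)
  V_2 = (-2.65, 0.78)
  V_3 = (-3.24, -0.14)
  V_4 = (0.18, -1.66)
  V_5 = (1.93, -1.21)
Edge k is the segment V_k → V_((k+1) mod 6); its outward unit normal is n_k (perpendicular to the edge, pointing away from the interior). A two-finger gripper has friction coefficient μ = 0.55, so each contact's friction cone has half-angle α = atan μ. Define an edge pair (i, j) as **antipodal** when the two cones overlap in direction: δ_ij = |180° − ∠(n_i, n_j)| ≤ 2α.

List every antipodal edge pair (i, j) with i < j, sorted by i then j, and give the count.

α = atan 0.55 = 28.81°;  2α = 57.62°
n_0 = (+0.2411, +0.9705)
n_1 = (-0.4592, +0.8883)
n_2 = (-0.8418, +0.5398)
n_3 = (-0.4061, -0.9138)
n_4 = (+0.2490, -0.9685)
n_5 = (+0.7374, -0.6755)
  (0,1): δ = 138.71°  ·
  (0,2): δ = 108.72°  ·
  (0,3): δ = 10.01°  ✓
  (0,4): δ = 28.37°  ✓
  (0,5): δ = 61.46°  ·
  (1,2): δ = 150.01°  ·
  (1,3): δ = 51.30°  ✓
  (1,4): δ = 12.92°  ✓
  (1,5): δ = 20.17°  ✓
  (2,3): δ = 81.29°  ·
  (2,4): δ = 42.91°  ✓
  (2,5): δ = 9.82°  ✓
  (3,4): δ = 141.62°  ·
  (3,5): δ = 108.53°  ·
  (4,5): δ = 146.91°  ·
antipodal pairs: 7

count = 7; pairs: (0,3), (0,4), (1,3), (1,4), (1,5), (2,4), (2,5)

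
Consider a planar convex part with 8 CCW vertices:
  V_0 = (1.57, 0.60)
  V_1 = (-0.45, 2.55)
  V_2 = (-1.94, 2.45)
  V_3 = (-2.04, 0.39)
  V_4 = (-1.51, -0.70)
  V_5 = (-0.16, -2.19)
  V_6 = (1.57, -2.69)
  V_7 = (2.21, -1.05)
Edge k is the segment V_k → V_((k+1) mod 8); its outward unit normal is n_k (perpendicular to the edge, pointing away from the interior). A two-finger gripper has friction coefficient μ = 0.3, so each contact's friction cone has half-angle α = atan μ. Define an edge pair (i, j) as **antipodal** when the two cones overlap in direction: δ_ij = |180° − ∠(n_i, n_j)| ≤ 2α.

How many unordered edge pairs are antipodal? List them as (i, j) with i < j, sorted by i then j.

count = 8; pairs: (0,3), (0,4), (0,5), (1,5), (2,6), (2,7), (3,7), (4,7)

α = atan 0.3 = 16.70°;  2α = 33.40°
n_0 = (+0.6945, +0.7195)
n_1 = (-0.0670, +0.9978)
n_2 = (-0.9988, +0.0485)
n_3 = (-0.8993, -0.4373)
n_4 = (-0.7411, -0.6714)
n_5 = (-0.2777, -0.9607)
n_6 = (+0.9316, -0.3635)
n_7 = (+0.9323, +0.3616)
  (0,1): δ = 132.17°  ·
  (0,2): δ = 48.79°  ·
  (0,3): δ = 20.08°  ✓
  (0,4): δ = 3.83°  ✓
  (0,5): δ = 27.87°  ✓
  (0,6): δ = 112.67°  ·
  (0,7): δ = 155.19°  ·
  (1,2): δ = 96.62°  ·
  (1,3): δ = 67.91°  ·
  (1,4): δ = 51.66°  ·
  (1,5): δ = 19.96°  ✓
  (1,6): δ = 64.84°  ·
  (1,7): δ = 107.36°  ·
  (2,3): δ = 151.29°  ·
  (2,4): δ = 135.04°  ·
  (2,5): δ = 103.34°  ·
  (2,6): δ = 18.54°  ✓
  (2,7): δ = 23.98°  ✓
  (3,4): δ = 163.75°  ·
  (3,5): δ = 132.05°  ·
  (3,6): δ = 47.25°  ·
  (3,7): δ = 4.73°  ✓
  (4,5): δ = 148.30°  ·
  (4,6): δ = 63.50°  ·
  (4,7): δ = 20.98°  ✓
  (5,6): δ = 95.20°  ·
  (5,7): δ = 52.68°  ·
  (6,7): δ = 137.48°  ·
antipodal pairs: 8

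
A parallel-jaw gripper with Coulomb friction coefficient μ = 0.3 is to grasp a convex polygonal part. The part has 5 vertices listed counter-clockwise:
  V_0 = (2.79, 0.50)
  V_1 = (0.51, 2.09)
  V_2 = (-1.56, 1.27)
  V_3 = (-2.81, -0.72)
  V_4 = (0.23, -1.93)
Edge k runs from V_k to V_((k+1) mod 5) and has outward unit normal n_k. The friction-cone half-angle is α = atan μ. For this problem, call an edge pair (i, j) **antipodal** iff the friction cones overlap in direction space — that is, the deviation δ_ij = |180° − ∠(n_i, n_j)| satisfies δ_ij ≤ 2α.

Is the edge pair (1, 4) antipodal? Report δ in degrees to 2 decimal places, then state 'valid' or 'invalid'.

α = atan 0.3 = 16.70°;  2α = 33.40°
edge 1: e_1 = (-2.07, -0.82);  n_1 = (-0.3683, +0.9297)
edge 4: e_4 = (+2.56, +2.43);  n_4 = (+0.6885, -0.7253)
∠(n_1, n_4) = 158.10°
δ = |180° − 158.10°| = 21.90°
21.90° ≤ 2α = 33.40°  →  valid

δ = 21.90°, valid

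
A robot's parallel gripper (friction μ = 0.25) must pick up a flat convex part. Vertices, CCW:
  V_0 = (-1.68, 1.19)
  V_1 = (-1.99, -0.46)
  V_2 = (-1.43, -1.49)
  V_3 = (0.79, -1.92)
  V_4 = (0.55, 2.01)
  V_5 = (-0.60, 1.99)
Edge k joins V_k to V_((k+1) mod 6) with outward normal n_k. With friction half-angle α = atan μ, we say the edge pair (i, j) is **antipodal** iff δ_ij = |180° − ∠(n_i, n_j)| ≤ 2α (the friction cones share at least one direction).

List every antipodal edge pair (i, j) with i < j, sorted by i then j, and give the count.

α = atan 0.25 = 14.04°;  2α = 28.07°
n_0 = (-0.9828, +0.1846)
n_1 = (-0.8785, -0.4777)
n_2 = (-0.1902, -0.9818)
n_3 = (+0.9981, +0.0610)
n_4 = (-0.0174, +0.9998)
n_5 = (-0.5952, +0.8036)
  (0,1): δ = 140.83°  ·
  (0,2): δ = 90.32°  ·
  (0,3): δ = 14.14°  ✓
  (0,4): δ = 101.64°  ·
  (0,5): δ = 137.17°  ·
  (1,2): δ = 129.49°  ·
  (1,3): δ = 25.04°  ✓
  (1,4): δ = 62.46°  ·
  (1,5): δ = 98.00°  ·
  (2,3): δ = 75.54°  ·
  (2,4): δ = 11.96°  ✓
  (2,5): δ = 47.49°  ·
  (3,4): δ = 92.50°  ·
  (3,5): δ = 56.97°  ·
  (4,5): δ = 144.47°  ·
antipodal pairs: 3

count = 3; pairs: (0,3), (1,3), (2,4)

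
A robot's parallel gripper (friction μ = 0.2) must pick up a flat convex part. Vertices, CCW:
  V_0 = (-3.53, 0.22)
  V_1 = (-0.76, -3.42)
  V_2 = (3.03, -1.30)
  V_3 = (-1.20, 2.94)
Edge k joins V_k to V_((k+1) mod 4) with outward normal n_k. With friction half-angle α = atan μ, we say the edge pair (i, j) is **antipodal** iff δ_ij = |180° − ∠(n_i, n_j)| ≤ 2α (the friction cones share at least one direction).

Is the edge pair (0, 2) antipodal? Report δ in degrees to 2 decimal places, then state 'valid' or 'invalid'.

α = atan 0.2 = 11.31°;  2α = 22.62°
edge 0: e_0 = (+2.77, -3.64);  n_0 = (-0.7958, -0.6056)
edge 2: e_2 = (-4.23, +4.24);  n_2 = (+0.7079, +0.7063)
∠(n_0, n_2) = 172.34°
δ = |180° − 172.34°| = 7.66°
7.66° ≤ 2α = 22.62°  →  valid

δ = 7.66°, valid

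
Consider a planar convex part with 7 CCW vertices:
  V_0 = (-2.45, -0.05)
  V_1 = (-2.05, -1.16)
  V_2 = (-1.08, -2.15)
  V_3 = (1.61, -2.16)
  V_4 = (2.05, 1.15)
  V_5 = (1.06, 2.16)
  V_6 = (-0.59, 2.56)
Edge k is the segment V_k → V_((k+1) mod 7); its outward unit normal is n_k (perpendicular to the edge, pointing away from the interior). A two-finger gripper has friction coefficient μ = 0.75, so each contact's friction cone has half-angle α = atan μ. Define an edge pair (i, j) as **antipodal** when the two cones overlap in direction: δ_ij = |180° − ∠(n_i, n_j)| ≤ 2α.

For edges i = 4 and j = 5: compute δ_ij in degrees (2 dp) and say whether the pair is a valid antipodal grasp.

α = atan 0.75 = 36.87°;  2α = 73.74°
edge 4: e_4 = (-0.99, +1.01);  n_4 = (+0.7141, +0.7000)
edge 5: e_5 = (-1.65, +0.40);  n_5 = (+0.2356, +0.9719)
∠(n_4, n_5) = 31.95°
δ = |180° − 31.95°| = 148.05°
148.05° > 2α = 73.74°  →  invalid

δ = 148.05°, invalid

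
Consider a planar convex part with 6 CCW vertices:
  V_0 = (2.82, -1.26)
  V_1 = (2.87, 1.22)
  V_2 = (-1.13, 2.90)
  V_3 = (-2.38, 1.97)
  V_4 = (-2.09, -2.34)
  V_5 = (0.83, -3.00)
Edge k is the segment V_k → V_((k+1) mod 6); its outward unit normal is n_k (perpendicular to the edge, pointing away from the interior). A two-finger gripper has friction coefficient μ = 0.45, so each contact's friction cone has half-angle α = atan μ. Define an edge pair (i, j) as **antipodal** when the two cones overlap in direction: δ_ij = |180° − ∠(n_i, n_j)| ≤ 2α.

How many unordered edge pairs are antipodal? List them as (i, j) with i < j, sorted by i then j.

α = atan 0.45 = 24.23°;  2α = 48.46°
n_0 = (+0.9998, -0.0202)
n_1 = (+0.3872, +0.9220)
n_2 = (-0.5969, +0.8023)
n_3 = (-0.9977, -0.0671)
n_4 = (-0.2205, -0.9754)
n_5 = (+0.6582, -0.7528)
  (0,1): δ = 111.63°  ·
  (0,2): δ = 52.20°  ·
  (0,3): δ = 5.00°  ✓
  (0,4): δ = 78.42°  ·
  (0,5): δ = 132.32°  ·
  (1,2): δ = 120.57°  ·
  (1,3): δ = 63.37°  ·
  (1,4): δ = 10.05°  ✓
  (1,5): δ = 63.95°  ·
  (2,3): δ = 122.80°  ·
  (2,4): δ = 49.39°  ·
  (2,5): δ = 4.52°  ✓
  (3,4): δ = 106.59°  ·
  (3,5): δ = 52.68°  ·
  (4,5): δ = 126.10°  ·
antipodal pairs: 3

count = 3; pairs: (0,3), (1,4), (2,5)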